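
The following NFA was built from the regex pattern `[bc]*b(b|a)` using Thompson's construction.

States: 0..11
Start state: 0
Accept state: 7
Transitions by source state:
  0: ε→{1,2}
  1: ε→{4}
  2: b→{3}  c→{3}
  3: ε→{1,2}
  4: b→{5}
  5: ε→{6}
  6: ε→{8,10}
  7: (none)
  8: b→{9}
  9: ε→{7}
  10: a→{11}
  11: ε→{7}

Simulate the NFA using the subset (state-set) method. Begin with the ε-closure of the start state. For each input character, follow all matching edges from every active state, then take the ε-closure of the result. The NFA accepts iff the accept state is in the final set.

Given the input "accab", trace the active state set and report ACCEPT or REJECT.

start: ε-closure({0}) = {0,1,2,4}
'a' @ 1: {}  — no active states
rest 'ccab' ignored (set empty)
after full input: {}  (accept=7 not in)

Answer: REJECT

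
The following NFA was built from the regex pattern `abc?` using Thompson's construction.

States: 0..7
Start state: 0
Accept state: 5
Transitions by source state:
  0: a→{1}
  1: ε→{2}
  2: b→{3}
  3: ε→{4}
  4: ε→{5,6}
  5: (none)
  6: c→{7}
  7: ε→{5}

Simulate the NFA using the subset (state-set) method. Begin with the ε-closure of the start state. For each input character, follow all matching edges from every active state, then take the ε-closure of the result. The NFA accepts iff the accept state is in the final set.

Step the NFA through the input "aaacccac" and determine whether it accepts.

start: ε-closure({0}) = {0}
'a' @ 1: {1,2}
'a' @ 2: {}  — state set empty
rest 'acccac' ignored (set empty)
after full input: {}  (accept=5 not in)

Answer: REJECT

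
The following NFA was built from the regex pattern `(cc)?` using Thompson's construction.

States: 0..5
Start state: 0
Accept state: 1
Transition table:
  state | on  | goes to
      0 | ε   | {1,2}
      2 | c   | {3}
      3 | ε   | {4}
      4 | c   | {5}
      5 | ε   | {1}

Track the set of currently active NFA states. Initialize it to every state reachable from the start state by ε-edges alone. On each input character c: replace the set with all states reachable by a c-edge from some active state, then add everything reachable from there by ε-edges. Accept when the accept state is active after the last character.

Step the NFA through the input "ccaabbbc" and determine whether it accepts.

Answer: REJECT

Derivation:
initial (ε-close {0}): {0,1,2}
'c' @ 1: {3,4}
'c' @ 2: {1,5}  [accepting]
'a' @ 3: {}  — no active states
rest 'abbbc' ignored (set empty)
final: {}; accept 1 not in set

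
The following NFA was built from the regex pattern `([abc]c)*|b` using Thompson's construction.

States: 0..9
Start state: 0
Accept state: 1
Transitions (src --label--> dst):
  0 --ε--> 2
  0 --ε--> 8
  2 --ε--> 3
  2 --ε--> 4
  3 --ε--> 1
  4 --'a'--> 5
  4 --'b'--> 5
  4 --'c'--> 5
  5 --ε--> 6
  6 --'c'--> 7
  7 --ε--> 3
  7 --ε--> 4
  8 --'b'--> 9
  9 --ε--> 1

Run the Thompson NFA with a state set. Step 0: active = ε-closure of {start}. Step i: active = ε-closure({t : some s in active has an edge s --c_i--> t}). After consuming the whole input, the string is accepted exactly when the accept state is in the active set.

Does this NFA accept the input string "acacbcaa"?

S₀ = ε-closure({0}) = {0,1,2,3,4,8}
'a' @ 1: {5,6}
'c' @ 2: {1,3,4,7}  ✓accept
'a' @ 3: {5,6}
'c' @ 4: {1,3,4,7}  ✓accept
'b' @ 5: {5,6}
'c' @ 6: {1,3,4,7}  ✓accept
'a' @ 7: {5,6}
'a' @ 8: {}  — state set empty
after full input: {}  (accept=1 not in)

Answer: REJECT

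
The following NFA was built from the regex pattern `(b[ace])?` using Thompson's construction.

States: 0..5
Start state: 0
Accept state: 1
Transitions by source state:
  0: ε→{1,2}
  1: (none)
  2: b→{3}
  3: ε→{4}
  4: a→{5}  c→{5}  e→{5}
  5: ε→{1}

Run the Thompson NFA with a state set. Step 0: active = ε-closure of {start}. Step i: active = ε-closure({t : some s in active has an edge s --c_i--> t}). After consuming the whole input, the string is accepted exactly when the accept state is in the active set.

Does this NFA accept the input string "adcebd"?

Answer: REJECT

Steps:
S₀ = ε-closure({0}) = {0,1,2}
'a' @ 1: {}  — no active states
rest 'dcebd' ignored (set empty)
final: {}; accept 1 not in set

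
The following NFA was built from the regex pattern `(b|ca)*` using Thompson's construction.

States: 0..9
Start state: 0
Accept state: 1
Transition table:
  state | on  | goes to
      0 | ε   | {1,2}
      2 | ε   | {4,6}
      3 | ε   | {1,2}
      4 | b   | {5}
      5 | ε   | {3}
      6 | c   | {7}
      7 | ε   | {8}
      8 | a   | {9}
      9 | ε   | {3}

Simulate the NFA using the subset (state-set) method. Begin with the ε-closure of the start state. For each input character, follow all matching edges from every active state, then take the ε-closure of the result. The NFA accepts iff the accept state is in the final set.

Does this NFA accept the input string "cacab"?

Answer: ACCEPT

Steps:
start: ε-closure({0}) = {0,1,2,4,6}
'c' @ 1: {7,8}
'a' @ 2: {1,2,3,4,6,9}  ✓accept
'c' @ 3: {7,8}
'a' @ 4: {1,2,3,4,6,9}  ✓accept
'b' @ 5: {1,2,3,4,5,6}  ✓accept
end set {1,2,3,4,5,6} — state 1 in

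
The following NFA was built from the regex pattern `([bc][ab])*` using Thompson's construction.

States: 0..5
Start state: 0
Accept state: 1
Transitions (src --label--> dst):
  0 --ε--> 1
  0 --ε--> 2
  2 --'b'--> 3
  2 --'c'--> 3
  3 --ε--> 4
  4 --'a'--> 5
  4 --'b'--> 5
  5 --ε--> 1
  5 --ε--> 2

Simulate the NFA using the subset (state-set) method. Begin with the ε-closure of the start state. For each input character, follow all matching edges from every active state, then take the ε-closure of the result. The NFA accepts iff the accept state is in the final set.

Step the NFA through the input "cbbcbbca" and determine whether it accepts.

Answer: REJECT

Trace:
S₀ = ε-closure({0}) = {0,1,2}
'c' @ 1: {3,4}
'b' @ 2: {1,2,5}  [accepting]
'b' @ 3: {3,4}
'c' @ 4: {}  — state set empty
rest 'bbca' ignored (set empty)
end set {} — state 1 not in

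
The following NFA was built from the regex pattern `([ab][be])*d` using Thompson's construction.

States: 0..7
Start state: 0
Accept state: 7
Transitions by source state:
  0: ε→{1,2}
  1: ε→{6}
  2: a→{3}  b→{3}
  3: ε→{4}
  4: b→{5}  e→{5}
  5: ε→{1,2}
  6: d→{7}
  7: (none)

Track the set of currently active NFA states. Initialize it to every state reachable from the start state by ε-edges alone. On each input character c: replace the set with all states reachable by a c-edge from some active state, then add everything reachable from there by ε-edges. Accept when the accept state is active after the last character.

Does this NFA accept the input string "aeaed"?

S₀ = ε-closure({0}) = {0,1,2,6}
'a' @ 1: {3,4}
'e' @ 2: {1,2,5,6}
'a' @ 3: {3,4}
'e' @ 4: {1,2,5,6}
'd' @ 5: {7}  ✓accept
final: {7}; accept 7 in set

Answer: ACCEPT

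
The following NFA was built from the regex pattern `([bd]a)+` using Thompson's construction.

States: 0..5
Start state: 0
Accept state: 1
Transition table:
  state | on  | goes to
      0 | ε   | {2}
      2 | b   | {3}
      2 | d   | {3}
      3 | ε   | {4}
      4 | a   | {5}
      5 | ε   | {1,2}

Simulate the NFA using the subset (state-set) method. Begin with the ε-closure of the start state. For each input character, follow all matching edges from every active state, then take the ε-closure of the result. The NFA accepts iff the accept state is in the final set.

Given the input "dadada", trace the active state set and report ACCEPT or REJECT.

Answer: ACCEPT

Trace:
S₀ = ε-closure({0}) = {0,2}
'd' @ 1: {3,4}
'a' @ 2: {1,2,5}  (accept∈set)
'd' @ 3: {3,4}
'a' @ 4: {1,2,5}  (accept∈set)
'd' @ 5: {3,4}
'a' @ 6: {1,2,5}  (accept∈set)
end set {1,2,5} — state 1 in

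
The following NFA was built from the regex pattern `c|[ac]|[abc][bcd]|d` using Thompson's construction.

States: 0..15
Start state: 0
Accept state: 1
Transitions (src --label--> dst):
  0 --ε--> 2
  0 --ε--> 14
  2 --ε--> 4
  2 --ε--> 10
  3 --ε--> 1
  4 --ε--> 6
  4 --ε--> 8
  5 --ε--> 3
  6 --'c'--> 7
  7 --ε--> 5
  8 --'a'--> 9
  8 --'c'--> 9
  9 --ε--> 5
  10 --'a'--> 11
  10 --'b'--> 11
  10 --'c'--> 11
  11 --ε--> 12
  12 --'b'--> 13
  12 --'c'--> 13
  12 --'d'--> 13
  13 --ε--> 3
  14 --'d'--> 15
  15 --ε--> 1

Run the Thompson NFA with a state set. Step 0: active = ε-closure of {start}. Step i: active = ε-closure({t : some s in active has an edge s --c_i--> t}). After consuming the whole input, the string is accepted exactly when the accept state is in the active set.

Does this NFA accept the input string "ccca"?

initial (ε-close {0}): {0,2,4,6,8,10,14}
'c' @ 1: {1,3,5,7,9,11,12}  ✓accept
'c' @ 2: {1,3,13}  ✓accept
'c' @ 3: {}  — state set empty
rest 'a' ignored (set empty)
end set {} — state 1 not in

Answer: REJECT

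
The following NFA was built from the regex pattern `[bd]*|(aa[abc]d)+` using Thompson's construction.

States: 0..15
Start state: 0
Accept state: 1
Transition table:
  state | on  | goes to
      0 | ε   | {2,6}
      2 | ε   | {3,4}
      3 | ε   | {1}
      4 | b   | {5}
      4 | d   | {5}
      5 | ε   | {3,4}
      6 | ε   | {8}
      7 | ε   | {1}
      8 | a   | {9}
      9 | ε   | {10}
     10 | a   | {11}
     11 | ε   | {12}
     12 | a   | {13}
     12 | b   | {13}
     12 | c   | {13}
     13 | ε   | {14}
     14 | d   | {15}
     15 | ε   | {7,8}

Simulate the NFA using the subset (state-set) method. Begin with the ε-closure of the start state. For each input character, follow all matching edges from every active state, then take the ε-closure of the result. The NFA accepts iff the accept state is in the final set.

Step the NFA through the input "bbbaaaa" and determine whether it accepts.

S₀ = ε-closure({0}) = {0,1,2,3,4,6,8}
'b' @ 1: {1,3,4,5}  (accept∈set)
'b' @ 2: {1,3,4,5}  (accept∈set)
'b' @ 3: {1,3,4,5}  (accept∈set)
'a' @ 4: {}  — state set empty
rest 'aaa' ignored (set empty)
final: {}; accept 1 not in set

Answer: REJECT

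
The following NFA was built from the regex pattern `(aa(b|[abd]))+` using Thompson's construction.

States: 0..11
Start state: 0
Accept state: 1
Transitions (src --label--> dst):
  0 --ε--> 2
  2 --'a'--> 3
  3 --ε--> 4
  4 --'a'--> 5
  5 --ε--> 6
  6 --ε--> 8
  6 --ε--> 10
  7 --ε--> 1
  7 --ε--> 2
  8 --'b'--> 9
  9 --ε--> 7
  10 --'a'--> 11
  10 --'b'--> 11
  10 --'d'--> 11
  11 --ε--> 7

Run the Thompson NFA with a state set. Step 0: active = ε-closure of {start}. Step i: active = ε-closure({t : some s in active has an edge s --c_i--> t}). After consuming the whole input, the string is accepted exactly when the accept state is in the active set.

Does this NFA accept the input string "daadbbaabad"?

Answer: REJECT

Derivation:
initial (ε-close {0}): {0,2}
'd' @ 1: {}  — dead — no transitions
rest 'aadbbaabad' ignored (set empty)
end set {} — state 1 not in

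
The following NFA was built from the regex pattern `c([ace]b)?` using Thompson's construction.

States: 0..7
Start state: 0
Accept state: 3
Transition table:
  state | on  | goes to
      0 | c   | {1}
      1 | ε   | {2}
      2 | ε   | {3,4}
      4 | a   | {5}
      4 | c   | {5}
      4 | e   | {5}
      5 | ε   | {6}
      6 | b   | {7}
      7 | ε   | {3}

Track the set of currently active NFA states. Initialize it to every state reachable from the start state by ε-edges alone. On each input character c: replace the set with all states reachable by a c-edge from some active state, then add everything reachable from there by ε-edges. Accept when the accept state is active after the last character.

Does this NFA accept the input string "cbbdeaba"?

Answer: REJECT

Derivation:
start: ε-closure({0}) = {0}
'c' @ 1: {1,2,3,4}  (accept∈set)
'b' @ 2: {}  — dead — no transitions
rest 'bdeaba' ignored (set empty)
end set {} — state 3 not in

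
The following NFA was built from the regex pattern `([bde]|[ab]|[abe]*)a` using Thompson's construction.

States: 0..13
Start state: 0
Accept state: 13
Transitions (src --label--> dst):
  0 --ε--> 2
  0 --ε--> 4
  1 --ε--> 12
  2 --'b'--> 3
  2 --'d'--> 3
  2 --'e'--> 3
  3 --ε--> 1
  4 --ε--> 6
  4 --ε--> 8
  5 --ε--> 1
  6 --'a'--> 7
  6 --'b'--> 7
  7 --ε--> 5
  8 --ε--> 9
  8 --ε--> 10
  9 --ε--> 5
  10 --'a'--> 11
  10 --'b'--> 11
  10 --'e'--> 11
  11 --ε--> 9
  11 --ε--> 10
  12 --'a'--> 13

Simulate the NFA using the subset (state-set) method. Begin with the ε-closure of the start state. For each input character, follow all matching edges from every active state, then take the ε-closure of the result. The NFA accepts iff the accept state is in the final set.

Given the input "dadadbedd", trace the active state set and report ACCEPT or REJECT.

Answer: REJECT

Trace:
S₀ = ε-closure({0}) = {0,1,2,4,5,6,8,9,10,12}
'd' @ 1: {1,3,12}
'a' @ 2: {13}  (accept∈set)
'd' @ 3: {}  — state set empty
rest 'adbedd' ignored (set empty)
end set {} — state 13 not in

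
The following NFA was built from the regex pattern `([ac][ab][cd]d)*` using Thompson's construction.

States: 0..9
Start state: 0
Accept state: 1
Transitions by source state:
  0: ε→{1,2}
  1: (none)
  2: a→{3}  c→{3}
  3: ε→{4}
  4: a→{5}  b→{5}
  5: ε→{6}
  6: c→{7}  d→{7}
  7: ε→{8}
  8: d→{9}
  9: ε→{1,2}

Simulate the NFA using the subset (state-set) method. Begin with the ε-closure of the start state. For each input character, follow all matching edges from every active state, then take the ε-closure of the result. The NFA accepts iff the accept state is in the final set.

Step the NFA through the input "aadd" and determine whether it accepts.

S₀ = ε-closure({0}) = {0,1,2}
'a' @ 1: {3,4}
'a' @ 2: {5,6}
'd' @ 3: {7,8}
'd' @ 4: {1,2,9}  ✓accept
after full input: {1,2,9}  (accept=1 in)

Answer: ACCEPT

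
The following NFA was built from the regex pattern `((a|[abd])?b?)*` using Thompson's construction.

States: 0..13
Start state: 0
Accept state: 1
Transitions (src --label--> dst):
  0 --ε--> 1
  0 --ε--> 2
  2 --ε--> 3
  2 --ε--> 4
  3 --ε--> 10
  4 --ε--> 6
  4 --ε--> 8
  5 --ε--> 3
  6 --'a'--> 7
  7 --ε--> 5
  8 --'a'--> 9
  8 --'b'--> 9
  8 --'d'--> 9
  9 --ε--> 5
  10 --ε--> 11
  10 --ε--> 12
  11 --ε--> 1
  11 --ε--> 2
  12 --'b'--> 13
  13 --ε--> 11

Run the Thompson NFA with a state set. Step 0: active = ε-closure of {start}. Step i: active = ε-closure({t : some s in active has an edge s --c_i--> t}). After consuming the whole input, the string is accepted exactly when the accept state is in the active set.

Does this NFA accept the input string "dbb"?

start: ε-closure({0}) = {0,1,2,3,4,6,8,10,11,12}
'd' @ 1: {1,2,3,4,5,6,8,9,10,11,12}  [accepting]
'b' @ 2: {1,2,3,4,5,6,8,9,10,11,12,13}  [accepting]
'b' @ 3: {1,2,3,4,5,6,8,9,10,11,12,13}  [accepting]
after full input: {1,2,3,4,5,6,8,9,10,11,12,13}  (accept=1 in)

Answer: ACCEPT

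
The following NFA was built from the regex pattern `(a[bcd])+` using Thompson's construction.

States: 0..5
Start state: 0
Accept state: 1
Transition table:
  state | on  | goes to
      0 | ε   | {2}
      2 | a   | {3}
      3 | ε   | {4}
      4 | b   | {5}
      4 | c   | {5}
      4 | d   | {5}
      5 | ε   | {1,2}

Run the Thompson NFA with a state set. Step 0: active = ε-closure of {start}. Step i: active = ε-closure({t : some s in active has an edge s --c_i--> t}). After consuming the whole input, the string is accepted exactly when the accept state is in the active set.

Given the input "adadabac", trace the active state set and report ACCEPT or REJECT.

S₀ = ε-closure({0}) = {0,2}
'a' @ 1: {3,4}
'd' @ 2: {1,2,5}  ✓accept
'a' @ 3: {3,4}
'd' @ 4: {1,2,5}  ✓accept
'a' @ 5: {3,4}
'b' @ 6: {1,2,5}  ✓accept
'a' @ 7: {3,4}
'c' @ 8: {1,2,5}  ✓accept
final: {1,2,5}; accept 1 in set

Answer: ACCEPT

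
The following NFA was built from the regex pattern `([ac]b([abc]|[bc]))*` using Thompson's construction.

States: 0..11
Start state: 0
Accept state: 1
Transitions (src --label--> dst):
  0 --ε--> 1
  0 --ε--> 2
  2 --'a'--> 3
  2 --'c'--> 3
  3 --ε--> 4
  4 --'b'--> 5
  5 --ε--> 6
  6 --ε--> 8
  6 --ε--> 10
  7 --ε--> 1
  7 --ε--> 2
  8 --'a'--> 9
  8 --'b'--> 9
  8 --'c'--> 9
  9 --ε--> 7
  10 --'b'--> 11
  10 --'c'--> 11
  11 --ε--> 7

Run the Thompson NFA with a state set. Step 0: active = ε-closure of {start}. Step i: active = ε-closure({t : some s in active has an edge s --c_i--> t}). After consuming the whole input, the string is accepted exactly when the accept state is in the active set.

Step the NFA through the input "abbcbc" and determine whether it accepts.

S₀ = ε-closure({0}) = {0,1,2}
'a' @ 1: {3,4}
'b' @ 2: {5,6,8,10}
'b' @ 3: {1,2,7,9,11}  [accepting]
'c' @ 4: {3,4}
'b' @ 5: {5,6,8,10}
'c' @ 6: {1,2,7,9,11}  [accepting]
final: {1,2,7,9,11}; accept 1 in set

Answer: ACCEPT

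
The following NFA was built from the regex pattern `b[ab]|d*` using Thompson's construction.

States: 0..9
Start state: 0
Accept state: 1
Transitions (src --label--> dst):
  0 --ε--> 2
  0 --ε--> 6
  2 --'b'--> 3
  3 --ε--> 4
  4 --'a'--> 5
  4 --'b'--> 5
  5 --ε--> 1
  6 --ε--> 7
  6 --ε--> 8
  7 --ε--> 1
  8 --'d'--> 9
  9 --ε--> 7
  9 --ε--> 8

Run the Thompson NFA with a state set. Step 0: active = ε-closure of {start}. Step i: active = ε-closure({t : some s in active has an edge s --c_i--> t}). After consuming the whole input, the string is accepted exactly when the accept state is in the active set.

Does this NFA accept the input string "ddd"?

Answer: ACCEPT

Steps:
initial (ε-close {0}): {0,1,2,6,7,8}
'd' @ 1: {1,7,8,9}  ✓accept
'd' @ 2: {1,7,8,9}  ✓accept
'd' @ 3: {1,7,8,9}  ✓accept
after full input: {1,7,8,9}  (accept=1 in)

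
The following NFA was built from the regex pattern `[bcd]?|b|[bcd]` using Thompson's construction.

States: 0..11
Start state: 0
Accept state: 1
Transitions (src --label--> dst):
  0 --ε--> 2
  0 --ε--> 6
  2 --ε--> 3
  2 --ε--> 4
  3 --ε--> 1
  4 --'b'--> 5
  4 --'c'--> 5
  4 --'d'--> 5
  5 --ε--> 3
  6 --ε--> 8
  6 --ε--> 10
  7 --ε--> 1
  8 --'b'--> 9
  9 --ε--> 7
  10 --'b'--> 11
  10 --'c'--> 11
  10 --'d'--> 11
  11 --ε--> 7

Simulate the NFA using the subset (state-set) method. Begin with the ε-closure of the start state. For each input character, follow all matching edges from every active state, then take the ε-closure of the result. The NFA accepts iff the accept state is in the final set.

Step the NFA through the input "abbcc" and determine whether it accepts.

initial (ε-close {0}): {0,1,2,3,4,6,8,10}
'a' @ 1: {}  — no active states
rest 'bbcc' ignored (set empty)
after full input: {}  (accept=1 not in)

Answer: REJECT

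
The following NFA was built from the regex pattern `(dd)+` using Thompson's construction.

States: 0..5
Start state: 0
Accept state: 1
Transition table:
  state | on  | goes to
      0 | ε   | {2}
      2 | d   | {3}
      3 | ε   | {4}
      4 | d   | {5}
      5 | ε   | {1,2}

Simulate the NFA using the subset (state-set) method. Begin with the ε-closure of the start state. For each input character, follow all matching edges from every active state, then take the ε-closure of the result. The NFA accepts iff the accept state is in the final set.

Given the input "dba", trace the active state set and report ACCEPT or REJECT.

start: ε-closure({0}) = {0,2}
'd' @ 1: {3,4}
'b' @ 2: {}  — state set empty
rest 'a' ignored (set empty)
final: {}; accept 1 not in set

Answer: REJECT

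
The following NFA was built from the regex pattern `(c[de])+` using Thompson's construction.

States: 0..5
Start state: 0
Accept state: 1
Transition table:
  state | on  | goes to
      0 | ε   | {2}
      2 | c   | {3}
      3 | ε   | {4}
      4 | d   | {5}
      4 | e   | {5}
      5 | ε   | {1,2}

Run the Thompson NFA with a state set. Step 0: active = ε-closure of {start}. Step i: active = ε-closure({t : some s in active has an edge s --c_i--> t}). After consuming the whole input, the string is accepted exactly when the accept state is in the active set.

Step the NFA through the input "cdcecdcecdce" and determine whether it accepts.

S₀ = ε-closure({0}) = {0,2}
'c' @ 1: {3,4}
'd' @ 2: {1,2,5}  ✓accept
'c' @ 3: {3,4}
'e' @ 4: {1,2,5}  ✓accept
'c' @ 5: {3,4}
'd' @ 6: {1,2,5}  ✓accept
'c' @ 7: {3,4}
'e' @ 8: {1,2,5}  ✓accept
'c' @ 9: {3,4}
'd' @ 10: {1,2,5}  ✓accept
'c' @ 11: {3,4}
'e' @ 12: {1,2,5}  ✓accept
after full input: {1,2,5}  (accept=1 in)

Answer: ACCEPT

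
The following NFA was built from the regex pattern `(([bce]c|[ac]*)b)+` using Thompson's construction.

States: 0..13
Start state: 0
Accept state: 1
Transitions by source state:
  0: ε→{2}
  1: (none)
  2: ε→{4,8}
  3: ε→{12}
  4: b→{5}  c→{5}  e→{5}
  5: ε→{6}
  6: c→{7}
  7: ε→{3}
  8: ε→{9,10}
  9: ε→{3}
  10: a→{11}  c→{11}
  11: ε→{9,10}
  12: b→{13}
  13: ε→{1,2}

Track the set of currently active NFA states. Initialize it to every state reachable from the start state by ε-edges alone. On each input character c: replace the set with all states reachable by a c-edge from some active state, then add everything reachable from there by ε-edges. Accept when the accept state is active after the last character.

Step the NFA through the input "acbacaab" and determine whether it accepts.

S₀ = ε-closure({0}) = {0,2,3,4,8,9,10,12}
'a' @ 1: {3,9,10,11,12}
'c' @ 2: {3,9,10,11,12}
'b' @ 3: {1,2,3,4,8,9,10,12,13}  [accepting]
'a' @ 4: {3,9,10,11,12}
'c' @ 5: {3,9,10,11,12}
'a' @ 6: {3,9,10,11,12}
'a' @ 7: {3,9,10,11,12}
'b' @ 8: {1,2,3,4,8,9,10,12,13}  [accepting]
after full input: {1,2,3,4,8,9,10,12,13}  (accept=1 in)

Answer: ACCEPT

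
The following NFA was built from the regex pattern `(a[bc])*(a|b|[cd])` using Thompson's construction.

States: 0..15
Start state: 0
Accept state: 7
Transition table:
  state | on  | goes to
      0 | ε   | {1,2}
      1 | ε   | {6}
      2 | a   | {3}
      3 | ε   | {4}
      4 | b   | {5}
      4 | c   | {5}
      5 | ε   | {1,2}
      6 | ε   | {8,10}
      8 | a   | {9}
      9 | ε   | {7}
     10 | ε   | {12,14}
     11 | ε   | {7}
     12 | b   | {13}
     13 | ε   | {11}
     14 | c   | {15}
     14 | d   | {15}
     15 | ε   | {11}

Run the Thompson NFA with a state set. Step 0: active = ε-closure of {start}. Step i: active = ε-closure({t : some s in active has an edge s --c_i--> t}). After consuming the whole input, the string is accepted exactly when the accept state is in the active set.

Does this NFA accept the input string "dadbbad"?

start: ε-closure({0}) = {0,1,2,6,8,10,12,14}
'd' @ 1: {7,11,15}  [accepting]
'a' @ 2: {}  — dead — no transitions
rest 'dbbad' ignored (set empty)
final: {}; accept 7 not in set

Answer: REJECT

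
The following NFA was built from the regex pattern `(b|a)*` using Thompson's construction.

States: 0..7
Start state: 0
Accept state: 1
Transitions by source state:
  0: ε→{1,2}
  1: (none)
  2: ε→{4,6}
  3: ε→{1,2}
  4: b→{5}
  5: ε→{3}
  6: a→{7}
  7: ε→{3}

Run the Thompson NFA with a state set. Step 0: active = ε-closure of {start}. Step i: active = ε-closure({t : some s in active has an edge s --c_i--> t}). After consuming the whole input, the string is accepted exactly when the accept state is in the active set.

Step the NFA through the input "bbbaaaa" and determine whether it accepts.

Answer: ACCEPT

Trace:
start: ε-closure({0}) = {0,1,2,4,6}
'b' @ 1: {1,2,3,4,5,6}  [accepting]
'b' @ 2: {1,2,3,4,5,6}  [accepting]
'b' @ 3: {1,2,3,4,5,6}  [accepting]
'a' @ 4: {1,2,3,4,6,7}  [accepting]
'a' @ 5: {1,2,3,4,6,7}  [accepting]
'a' @ 6: {1,2,3,4,6,7}  [accepting]
'a' @ 7: {1,2,3,4,6,7}  [accepting]
final: {1,2,3,4,6,7}; accept 1 in set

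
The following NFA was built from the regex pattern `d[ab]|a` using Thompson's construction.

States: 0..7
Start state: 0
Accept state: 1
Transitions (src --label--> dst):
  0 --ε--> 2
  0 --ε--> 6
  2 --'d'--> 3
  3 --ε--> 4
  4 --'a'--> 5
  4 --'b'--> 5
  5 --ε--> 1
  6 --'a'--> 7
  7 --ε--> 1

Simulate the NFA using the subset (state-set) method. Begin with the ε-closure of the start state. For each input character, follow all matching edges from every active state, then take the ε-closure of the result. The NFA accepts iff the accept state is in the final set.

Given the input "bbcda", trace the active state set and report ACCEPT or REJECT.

Answer: REJECT

Steps:
start: ε-closure({0}) = {0,2,6}
'b' @ 1: {}  — dead — no transitions
rest 'bcda' ignored (set empty)
end set {} — state 1 not in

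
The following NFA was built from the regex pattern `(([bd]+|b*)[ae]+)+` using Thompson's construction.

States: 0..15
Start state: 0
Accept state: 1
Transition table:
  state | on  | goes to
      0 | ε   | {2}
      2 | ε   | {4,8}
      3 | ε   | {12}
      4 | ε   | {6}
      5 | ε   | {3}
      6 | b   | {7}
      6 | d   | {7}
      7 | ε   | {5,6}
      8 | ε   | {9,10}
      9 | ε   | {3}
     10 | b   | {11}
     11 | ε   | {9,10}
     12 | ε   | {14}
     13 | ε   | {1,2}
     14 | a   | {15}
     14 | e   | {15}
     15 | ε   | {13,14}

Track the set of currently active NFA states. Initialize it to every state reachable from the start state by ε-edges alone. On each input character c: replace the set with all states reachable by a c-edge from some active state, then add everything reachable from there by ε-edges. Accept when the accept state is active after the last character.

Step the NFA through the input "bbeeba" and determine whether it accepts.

Answer: ACCEPT

Steps:
S₀ = ε-closure({0}) = {0,2,3,4,6,8,9,10,12,14}
'b' @ 1: {3,5,6,7,9,10,11,12,14}
'b' @ 2: {3,5,6,7,9,10,11,12,14}
'e' @ 3: {1,2,3,4,6,8,9,10,12,13,14,15}  [accepting]
'e' @ 4: {1,2,3,4,6,8,9,10,12,13,14,15}  [accepting]
'b' @ 5: {3,5,6,7,9,10,11,12,14}
'a' @ 6: {1,2,3,4,6,8,9,10,12,13,14,15}  [accepting]
end set {1,2,3,4,6,8,9,10,12,13,14,15} — state 1 in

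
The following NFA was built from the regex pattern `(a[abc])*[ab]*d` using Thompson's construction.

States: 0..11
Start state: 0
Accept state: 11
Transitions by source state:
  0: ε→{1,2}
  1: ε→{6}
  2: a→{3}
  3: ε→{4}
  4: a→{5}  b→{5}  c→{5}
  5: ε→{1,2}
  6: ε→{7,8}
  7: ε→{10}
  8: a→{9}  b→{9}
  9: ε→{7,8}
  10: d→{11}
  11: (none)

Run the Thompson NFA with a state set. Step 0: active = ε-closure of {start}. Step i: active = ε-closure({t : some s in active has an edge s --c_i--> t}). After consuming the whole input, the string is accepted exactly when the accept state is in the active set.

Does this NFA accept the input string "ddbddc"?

Answer: REJECT

Derivation:
S₀ = ε-closure({0}) = {0,1,2,6,7,8,10}
'd' @ 1: {11}  (accept∈set)
'd' @ 2: {}  — state set empty
rest 'bddc' ignored (set empty)
end set {} — state 11 not in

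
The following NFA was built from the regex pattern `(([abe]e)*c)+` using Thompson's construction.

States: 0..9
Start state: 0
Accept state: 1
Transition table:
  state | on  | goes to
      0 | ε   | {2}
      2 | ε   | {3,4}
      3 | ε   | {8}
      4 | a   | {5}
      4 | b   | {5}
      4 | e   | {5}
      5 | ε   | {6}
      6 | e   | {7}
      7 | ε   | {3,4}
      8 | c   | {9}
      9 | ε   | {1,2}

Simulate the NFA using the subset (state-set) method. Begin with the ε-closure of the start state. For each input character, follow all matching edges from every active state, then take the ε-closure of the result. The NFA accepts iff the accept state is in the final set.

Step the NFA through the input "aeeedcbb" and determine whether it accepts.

Answer: REJECT

Steps:
initial (ε-close {0}): {0,2,3,4,8}
'a' @ 1: {5,6}
'e' @ 2: {3,4,7,8}
'e' @ 3: {5,6}
'e' @ 4: {3,4,7,8}
'd' @ 5: {}  — state set empty
rest 'cbb' ignored (set empty)
after full input: {}  (accept=1 not in)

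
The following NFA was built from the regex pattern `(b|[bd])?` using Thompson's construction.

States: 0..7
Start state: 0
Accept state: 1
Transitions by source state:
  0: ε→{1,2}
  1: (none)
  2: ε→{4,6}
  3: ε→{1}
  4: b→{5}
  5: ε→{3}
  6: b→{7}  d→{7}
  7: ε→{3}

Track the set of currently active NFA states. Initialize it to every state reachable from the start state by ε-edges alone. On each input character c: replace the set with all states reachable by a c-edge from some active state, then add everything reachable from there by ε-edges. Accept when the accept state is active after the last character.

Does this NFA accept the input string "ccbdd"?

start: ε-closure({0}) = {0,1,2,4,6}
'c' @ 1: {}  — no active states
rest 'cbdd' ignored (set empty)
end set {} — state 1 not in

Answer: REJECT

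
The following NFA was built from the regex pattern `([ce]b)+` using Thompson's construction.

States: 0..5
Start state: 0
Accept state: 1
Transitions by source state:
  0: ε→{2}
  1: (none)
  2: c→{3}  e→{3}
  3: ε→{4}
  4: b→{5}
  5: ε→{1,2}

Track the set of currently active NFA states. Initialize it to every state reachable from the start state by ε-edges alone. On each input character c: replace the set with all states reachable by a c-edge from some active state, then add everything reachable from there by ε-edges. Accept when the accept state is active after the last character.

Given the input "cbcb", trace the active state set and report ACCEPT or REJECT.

S₀ = ε-closure({0}) = {0,2}
'c' @ 1: {3,4}
'b' @ 2: {1,2,5}  ✓accept
'c' @ 3: {3,4}
'b' @ 4: {1,2,5}  ✓accept
after full input: {1,2,5}  (accept=1 in)

Answer: ACCEPT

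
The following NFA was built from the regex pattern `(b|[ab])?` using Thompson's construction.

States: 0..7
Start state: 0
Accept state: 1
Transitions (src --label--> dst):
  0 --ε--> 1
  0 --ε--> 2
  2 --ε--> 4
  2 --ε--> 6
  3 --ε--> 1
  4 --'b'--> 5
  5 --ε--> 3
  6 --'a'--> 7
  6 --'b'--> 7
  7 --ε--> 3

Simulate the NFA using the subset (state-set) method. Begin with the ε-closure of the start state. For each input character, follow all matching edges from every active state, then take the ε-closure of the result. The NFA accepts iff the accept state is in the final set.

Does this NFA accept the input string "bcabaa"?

Answer: REJECT

Steps:
S₀ = ε-closure({0}) = {0,1,2,4,6}
'b' @ 1: {1,3,5,7}  [accepting]
'c' @ 2: {}  — dead — no transitions
rest 'abaa' ignored (set empty)
final: {}; accept 1 not in set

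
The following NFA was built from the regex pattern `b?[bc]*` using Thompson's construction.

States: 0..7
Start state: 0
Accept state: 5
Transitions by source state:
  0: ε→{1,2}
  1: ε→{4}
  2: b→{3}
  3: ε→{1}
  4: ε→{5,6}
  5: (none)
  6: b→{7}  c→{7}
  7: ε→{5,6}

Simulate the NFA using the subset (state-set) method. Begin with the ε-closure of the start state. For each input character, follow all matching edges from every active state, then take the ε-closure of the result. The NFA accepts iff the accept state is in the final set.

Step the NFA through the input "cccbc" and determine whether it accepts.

start: ε-closure({0}) = {0,1,2,4,5,6}
'c' @ 1: {5,6,7}  ✓accept
'c' @ 2: {5,6,7}  ✓accept
'c' @ 3: {5,6,7}  ✓accept
'b' @ 4: {5,6,7}  ✓accept
'c' @ 5: {5,6,7}  ✓accept
final: {5,6,7}; accept 5 in set

Answer: ACCEPT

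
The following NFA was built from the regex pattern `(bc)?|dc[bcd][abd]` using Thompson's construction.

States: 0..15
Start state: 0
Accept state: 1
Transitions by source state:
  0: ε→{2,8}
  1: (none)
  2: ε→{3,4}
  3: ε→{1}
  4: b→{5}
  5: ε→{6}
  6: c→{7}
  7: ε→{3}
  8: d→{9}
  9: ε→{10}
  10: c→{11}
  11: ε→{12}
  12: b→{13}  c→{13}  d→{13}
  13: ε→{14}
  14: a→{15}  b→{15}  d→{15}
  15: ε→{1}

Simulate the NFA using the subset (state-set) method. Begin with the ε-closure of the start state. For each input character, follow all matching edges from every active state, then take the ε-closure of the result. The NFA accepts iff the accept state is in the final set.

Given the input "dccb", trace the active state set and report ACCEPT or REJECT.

start: ε-closure({0}) = {0,1,2,3,4,8}
'd' @ 1: {9,10}
'c' @ 2: {11,12}
'c' @ 3: {13,14}
'b' @ 4: {1,15}  [accepting]
after full input: {1,15}  (accept=1 in)

Answer: ACCEPT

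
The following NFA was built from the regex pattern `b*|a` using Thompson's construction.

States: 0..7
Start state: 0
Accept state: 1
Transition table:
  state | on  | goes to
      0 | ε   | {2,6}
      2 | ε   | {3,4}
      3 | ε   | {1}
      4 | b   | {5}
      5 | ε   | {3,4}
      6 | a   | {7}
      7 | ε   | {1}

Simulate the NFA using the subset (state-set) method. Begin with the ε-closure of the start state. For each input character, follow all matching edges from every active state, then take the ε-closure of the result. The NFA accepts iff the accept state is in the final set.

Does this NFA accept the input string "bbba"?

Answer: REJECT

Trace:
initial (ε-close {0}): {0,1,2,3,4,6}
'b' @ 1: {1,3,4,5}  [accepting]
'b' @ 2: {1,3,4,5}  [accepting]
'b' @ 3: {1,3,4,5}  [accepting]
'a' @ 4: {}  — no active states
final: {}; accept 1 not in set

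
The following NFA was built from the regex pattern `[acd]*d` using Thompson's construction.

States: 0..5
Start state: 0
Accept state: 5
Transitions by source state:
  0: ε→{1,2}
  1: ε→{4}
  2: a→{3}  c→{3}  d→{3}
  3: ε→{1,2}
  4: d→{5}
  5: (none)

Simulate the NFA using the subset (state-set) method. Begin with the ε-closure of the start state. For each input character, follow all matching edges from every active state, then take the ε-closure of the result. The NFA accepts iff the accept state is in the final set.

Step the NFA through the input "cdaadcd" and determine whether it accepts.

Answer: ACCEPT

Trace:
S₀ = ε-closure({0}) = {0,1,2,4}
'c' @ 1: {1,2,3,4}
'd' @ 2: {1,2,3,4,5}  (accept∈set)
'a' @ 3: {1,2,3,4}
'a' @ 4: {1,2,3,4}
'd' @ 5: {1,2,3,4,5}  (accept∈set)
'c' @ 6: {1,2,3,4}
'd' @ 7: {1,2,3,4,5}  (accept∈set)
after full input: {1,2,3,4,5}  (accept=5 in)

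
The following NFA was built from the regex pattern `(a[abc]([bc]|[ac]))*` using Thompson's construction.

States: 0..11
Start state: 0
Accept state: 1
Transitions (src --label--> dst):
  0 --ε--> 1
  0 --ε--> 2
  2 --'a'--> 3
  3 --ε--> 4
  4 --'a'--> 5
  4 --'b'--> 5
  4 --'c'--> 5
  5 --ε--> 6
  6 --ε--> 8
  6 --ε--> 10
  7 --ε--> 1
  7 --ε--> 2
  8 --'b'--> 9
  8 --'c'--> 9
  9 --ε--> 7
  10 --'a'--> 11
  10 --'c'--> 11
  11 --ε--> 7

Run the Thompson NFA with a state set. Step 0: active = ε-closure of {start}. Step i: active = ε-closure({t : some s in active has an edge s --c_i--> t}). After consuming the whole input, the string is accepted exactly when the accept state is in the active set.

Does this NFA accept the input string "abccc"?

start: ε-closure({0}) = {0,1,2}
'a' @ 1: {3,4}
'b' @ 2: {5,6,8,10}
'c' @ 3: {1,2,7,9,11}  [accepting]
'c' @ 4: {}  — dead — no transitions
rest 'c' ignored (set empty)
end set {} — state 1 not in

Answer: REJECT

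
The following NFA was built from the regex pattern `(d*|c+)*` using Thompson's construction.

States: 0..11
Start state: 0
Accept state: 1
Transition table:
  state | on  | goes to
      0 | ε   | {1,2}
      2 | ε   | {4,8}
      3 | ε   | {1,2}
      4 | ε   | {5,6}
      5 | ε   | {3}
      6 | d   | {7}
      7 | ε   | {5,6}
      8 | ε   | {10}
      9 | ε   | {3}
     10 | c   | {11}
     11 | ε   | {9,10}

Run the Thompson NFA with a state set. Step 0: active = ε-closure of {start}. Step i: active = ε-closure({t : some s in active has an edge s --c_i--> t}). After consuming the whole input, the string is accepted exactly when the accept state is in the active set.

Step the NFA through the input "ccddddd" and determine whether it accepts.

initial (ε-close {0}): {0,1,2,3,4,5,6,8,10}
'c' @ 1: {1,2,3,4,5,6,8,9,10,11}  [accepting]
'c' @ 2: {1,2,3,4,5,6,8,9,10,11}  [accepting]
'd' @ 3: {1,2,3,4,5,6,7,8,10}  [accepting]
'd' @ 4: {1,2,3,4,5,6,7,8,10}  [accepting]
'd' @ 5: {1,2,3,4,5,6,7,8,10}  [accepting]
'd' @ 6: {1,2,3,4,5,6,7,8,10}  [accepting]
'd' @ 7: {1,2,3,4,5,6,7,8,10}  [accepting]
after full input: {1,2,3,4,5,6,7,8,10}  (accept=1 in)

Answer: ACCEPT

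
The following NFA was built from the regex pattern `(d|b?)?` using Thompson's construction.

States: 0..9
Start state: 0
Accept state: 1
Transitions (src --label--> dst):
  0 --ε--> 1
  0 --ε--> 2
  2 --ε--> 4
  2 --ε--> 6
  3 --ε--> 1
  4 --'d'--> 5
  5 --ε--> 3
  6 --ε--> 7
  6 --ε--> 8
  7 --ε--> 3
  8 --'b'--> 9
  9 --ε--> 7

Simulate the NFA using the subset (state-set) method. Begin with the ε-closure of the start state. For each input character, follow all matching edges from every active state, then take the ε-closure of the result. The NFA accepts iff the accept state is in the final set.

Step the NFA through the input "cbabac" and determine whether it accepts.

Answer: REJECT

Derivation:
S₀ = ε-closure({0}) = {0,1,2,3,4,6,7,8}
'c' @ 1: {}  — dead — no transitions
rest 'babac' ignored (set empty)
end set {} — state 1 not in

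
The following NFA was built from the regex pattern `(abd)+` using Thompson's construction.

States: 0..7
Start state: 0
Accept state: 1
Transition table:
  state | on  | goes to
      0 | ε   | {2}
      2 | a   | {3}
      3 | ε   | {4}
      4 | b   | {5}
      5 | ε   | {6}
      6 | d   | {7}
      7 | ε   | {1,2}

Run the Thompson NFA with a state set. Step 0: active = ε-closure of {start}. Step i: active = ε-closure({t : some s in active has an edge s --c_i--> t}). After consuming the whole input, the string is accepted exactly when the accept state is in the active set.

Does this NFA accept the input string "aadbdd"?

start: ε-closure({0}) = {0,2}
'a' @ 1: {3,4}
'a' @ 2: {}  — state set empty
rest 'dbdd' ignored (set empty)
after full input: {}  (accept=1 not in)

Answer: REJECT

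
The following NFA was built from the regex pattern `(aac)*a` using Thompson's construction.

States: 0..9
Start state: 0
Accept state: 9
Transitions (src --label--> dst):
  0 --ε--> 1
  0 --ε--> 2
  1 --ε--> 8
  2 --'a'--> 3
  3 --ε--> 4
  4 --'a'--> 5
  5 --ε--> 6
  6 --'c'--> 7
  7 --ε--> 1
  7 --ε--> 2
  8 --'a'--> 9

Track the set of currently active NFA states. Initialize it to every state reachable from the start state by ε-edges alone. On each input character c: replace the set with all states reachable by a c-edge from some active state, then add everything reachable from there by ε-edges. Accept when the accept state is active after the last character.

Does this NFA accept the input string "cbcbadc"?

start: ε-closure({0}) = {0,1,2,8}
'c' @ 1: {}  — dead — no transitions
rest 'bcbadc' ignored (set empty)
final: {}; accept 9 not in set

Answer: REJECT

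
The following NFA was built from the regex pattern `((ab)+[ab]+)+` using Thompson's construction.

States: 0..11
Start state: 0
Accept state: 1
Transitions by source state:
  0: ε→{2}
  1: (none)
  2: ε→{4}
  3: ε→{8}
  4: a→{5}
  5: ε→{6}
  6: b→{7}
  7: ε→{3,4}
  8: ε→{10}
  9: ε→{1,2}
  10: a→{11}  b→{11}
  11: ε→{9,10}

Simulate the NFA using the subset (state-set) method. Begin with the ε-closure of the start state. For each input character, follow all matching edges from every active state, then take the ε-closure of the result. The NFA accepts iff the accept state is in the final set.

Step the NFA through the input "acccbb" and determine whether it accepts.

Answer: REJECT

Steps:
start: ε-closure({0}) = {0,2,4}
'a' @ 1: {5,6}
'c' @ 2: {}  — no active states
rest 'ccbb' ignored (set empty)
final: {}; accept 1 not in set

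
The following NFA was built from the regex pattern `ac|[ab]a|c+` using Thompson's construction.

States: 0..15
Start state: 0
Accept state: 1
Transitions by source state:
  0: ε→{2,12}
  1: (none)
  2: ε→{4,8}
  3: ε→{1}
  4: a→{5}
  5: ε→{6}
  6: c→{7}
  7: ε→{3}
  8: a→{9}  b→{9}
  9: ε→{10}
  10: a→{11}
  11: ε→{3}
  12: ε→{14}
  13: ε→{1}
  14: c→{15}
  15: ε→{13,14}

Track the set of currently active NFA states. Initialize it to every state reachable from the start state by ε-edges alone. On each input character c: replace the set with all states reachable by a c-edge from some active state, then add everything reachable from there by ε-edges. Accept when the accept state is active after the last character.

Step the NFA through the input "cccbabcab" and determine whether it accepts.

S₀ = ε-closure({0}) = {0,2,4,8,12,14}
'c' @ 1: {1,13,14,15}  (accept∈set)
'c' @ 2: {1,13,14,15}  (accept∈set)
'c' @ 3: {1,13,14,15}  (accept∈set)
'b' @ 4: {}  — dead — no transitions
rest 'abcab' ignored (set empty)
final: {}; accept 1 not in set

Answer: REJECT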